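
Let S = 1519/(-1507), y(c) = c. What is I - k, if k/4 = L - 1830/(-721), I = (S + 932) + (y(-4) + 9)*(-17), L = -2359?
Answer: 11160836362/1086547 ≈ 10272.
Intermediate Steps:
S = -1519/1507 (S = 1519*(-1/1507) = -1519/1507 ≈ -1.0080)
I = 1274910/1507 (I = (-1519/1507 + 932) + (-4 + 9)*(-17) = 1403005/1507 + 5*(-17) = 1403005/1507 - 85 = 1274910/1507 ≈ 845.99)
k = -6796036/721 (k = 4*(-2359 - 1830/(-721)) = 4*(-2359 - 1830*(-1/721)) = 4*(-2359 + 1830/721) = 4*(-1699009/721) = -6796036/721 ≈ -9425.8)
I - k = 1274910/1507 - 1*(-6796036/721) = 1274910/1507 + 6796036/721 = 11160836362/1086547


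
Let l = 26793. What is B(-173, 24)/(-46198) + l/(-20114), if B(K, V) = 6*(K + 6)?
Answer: -608814393/464613286 ≈ -1.3104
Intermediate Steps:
B(K, V) = 36 + 6*K (B(K, V) = 6*(6 + K) = 36 + 6*K)
B(-173, 24)/(-46198) + l/(-20114) = (36 + 6*(-173))/(-46198) + 26793/(-20114) = (36 - 1038)*(-1/46198) + 26793*(-1/20114) = -1002*(-1/46198) - 26793/20114 = 501/23099 - 26793/20114 = -608814393/464613286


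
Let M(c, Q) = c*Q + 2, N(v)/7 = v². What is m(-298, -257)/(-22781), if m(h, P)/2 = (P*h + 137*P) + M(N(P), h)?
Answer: 275473670/22781 ≈ 12092.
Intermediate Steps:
N(v) = 7*v²
M(c, Q) = 2 + Q*c (M(c, Q) = Q*c + 2 = 2 + Q*c)
m(h, P) = 4 + 274*P + 2*P*h + 14*h*P² (m(h, P) = 2*((P*h + 137*P) + (2 + h*(7*P²))) = 2*((137*P + P*h) + (2 + 7*h*P²)) = 2*(2 + 137*P + P*h + 7*h*P²) = 4 + 274*P + 2*P*h + 14*h*P²)
m(-298, -257)/(-22781) = (4 + 274*(-257) + 2*(-257)*(-298) + 14*(-298)*(-257)²)/(-22781) = (4 - 70418 + 153172 + 14*(-298)*66049)*(-1/22781) = (4 - 70418 + 153172 - 275556428)*(-1/22781) = -275473670*(-1/22781) = 275473670/22781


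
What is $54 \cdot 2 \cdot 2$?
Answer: $216$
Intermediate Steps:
$54 \cdot 2 \cdot 2 = 54 \cdot 4 = 216$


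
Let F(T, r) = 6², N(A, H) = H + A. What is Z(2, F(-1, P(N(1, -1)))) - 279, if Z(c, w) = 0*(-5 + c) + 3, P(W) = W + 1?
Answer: -276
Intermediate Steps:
N(A, H) = A + H
P(W) = 1 + W
F(T, r) = 36
Z(c, w) = 3 (Z(c, w) = 0 + 3 = 3)
Z(2, F(-1, P(N(1, -1)))) - 279 = 3 - 279 = -276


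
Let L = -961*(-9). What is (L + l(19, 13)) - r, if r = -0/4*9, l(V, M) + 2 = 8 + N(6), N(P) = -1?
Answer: 8654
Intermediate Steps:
L = 8649
l(V, M) = 5 (l(V, M) = -2 + (8 - 1) = -2 + 7 = 5)
r = 0 (r = -0/4*9 = -10*0*9 = 0*9 = 0)
(L + l(19, 13)) - r = (8649 + 5) - 1*0 = 8654 + 0 = 8654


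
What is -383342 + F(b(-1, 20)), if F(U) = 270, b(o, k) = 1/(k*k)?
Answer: -383072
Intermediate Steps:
b(o, k) = k⁻² (b(o, k) = 1/(k²) = k⁻²)
-383342 + F(b(-1, 20)) = -383342 + 270 = -383072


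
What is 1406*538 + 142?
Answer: 756570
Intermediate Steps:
1406*538 + 142 = 756428 + 142 = 756570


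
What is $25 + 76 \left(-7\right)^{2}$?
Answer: $3749$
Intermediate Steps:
$25 + 76 \left(-7\right)^{2} = 25 + 76 \cdot 49 = 25 + 3724 = 3749$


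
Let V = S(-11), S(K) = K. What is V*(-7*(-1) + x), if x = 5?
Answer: -132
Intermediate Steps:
V = -11
V*(-7*(-1) + x) = -11*(-7*(-1) + 5) = -11*(7 + 5) = -11*12 = -132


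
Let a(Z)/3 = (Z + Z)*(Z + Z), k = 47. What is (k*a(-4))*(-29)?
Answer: -261696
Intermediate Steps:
a(Z) = 12*Z**2 (a(Z) = 3*((Z + Z)*(Z + Z)) = 3*((2*Z)*(2*Z)) = 3*(4*Z**2) = 12*Z**2)
(k*a(-4))*(-29) = (47*(12*(-4)**2))*(-29) = (47*(12*16))*(-29) = (47*192)*(-29) = 9024*(-29) = -261696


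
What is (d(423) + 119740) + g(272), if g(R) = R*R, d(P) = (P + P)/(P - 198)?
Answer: 4843194/25 ≈ 1.9373e+5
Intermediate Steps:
d(P) = 2*P/(-198 + P) (d(P) = (2*P)/(-198 + P) = 2*P/(-198 + P))
g(R) = R²
(d(423) + 119740) + g(272) = (2*423/(-198 + 423) + 119740) + 272² = (2*423/225 + 119740) + 73984 = (2*423*(1/225) + 119740) + 73984 = (94/25 + 119740) + 73984 = 2993594/25 + 73984 = 4843194/25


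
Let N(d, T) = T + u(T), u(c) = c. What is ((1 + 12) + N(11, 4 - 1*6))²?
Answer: 81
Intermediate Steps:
N(d, T) = 2*T (N(d, T) = T + T = 2*T)
((1 + 12) + N(11, 4 - 1*6))² = ((1 + 12) + 2*(4 - 1*6))² = (13 + 2*(4 - 6))² = (13 + 2*(-2))² = (13 - 4)² = 9² = 81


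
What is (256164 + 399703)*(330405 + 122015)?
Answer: 296727348140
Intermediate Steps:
(256164 + 399703)*(330405 + 122015) = 655867*452420 = 296727348140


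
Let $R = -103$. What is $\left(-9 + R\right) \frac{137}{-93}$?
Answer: $\frac{15344}{93} \approx 164.99$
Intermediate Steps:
$\left(-9 + R\right) \frac{137}{-93} = \left(-9 - 103\right) \frac{137}{-93} = - 112 \cdot 137 \left(- \frac{1}{93}\right) = \left(-112\right) \left(- \frac{137}{93}\right) = \frac{15344}{93}$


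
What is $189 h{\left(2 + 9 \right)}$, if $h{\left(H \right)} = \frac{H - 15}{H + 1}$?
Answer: $-63$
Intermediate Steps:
$h{\left(H \right)} = \frac{-15 + H}{1 + H}$
$189 h{\left(2 + 9 \right)} = 189 \frac{-15 + \left(2 + 9\right)}{1 + \left(2 + 9\right)} = 189 \frac{-15 + 11}{1 + 11} = 189 \cdot \frac{1}{12} \left(-4\right) = 189 \left(- \frac{1}{3}\right) = -63$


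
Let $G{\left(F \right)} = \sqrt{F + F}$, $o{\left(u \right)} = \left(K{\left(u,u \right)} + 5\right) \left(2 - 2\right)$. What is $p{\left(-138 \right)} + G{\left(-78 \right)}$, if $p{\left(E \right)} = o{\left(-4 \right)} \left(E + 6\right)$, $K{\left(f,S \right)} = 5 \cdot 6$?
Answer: $2 i \sqrt{39} \approx 12.49 i$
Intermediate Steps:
$K{\left(f,S \right)} = 30$
$o{\left(u \right)} = 0$ ($o{\left(u \right)} = \left(30 + 5\right) \left(2 - 2\right) = 35 \cdot 0 = 0$)
$p{\left(E \right)} = 0$ ($p{\left(E \right)} = 0 \left(E + 6\right) = 0 \left(6 + E\right) = 0$)
$G{\left(F \right)} = \sqrt{2} \sqrt{F}$ ($G{\left(F \right)} = \sqrt{2 F} = \sqrt{2} \sqrt{F}$)
$p{\left(-138 \right)} + G{\left(-78 \right)} = 0 + \sqrt{2} \sqrt{-78} = 0 + \sqrt{2} i \sqrt{78} = 0 + 2 i \sqrt{39} = 2 i \sqrt{39}$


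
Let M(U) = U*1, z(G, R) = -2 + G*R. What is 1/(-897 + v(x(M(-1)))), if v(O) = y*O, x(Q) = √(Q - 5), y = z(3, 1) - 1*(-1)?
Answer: -299/268211 - 2*I*√6/804633 ≈ -0.0011148 - 6.0885e-6*I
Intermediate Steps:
y = 2 (y = (-2 + 3*1) - 1*(-1) = (-2 + 3) + 1 = 1 + 1 = 2)
M(U) = U
x(Q) = √(-5 + Q)
v(O) = 2*O
1/(-897 + v(x(M(-1)))) = 1/(-897 + 2*√(-5 - 1)) = 1/(-897 + 2*√(-6)) = 1/(-897 + 2*(I*√6)) = 1/(-897 + 2*I*√6)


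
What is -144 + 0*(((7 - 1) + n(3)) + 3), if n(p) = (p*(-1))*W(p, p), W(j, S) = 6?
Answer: -144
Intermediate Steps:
n(p) = -6*p (n(p) = (p*(-1))*6 = -p*6 = -6*p)
-144 + 0*(((7 - 1) + n(3)) + 3) = -144 + 0*(((7 - 1) - 6*3) + 3) = -144 + 0*((6 - 18) + 3) = -144 + 0*(-12 + 3) = -144 + 0*(-9) = -144 + 0 = -144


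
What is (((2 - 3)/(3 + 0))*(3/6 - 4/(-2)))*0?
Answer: 0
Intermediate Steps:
(((2 - 3)/(3 + 0))*(3/6 - 4/(-2)))*0 = ((-1/3)*(3*(1/6) - 4*(-1/2)))*0 = ((-1*1/3)*(1/2 + 2))*0 = -1/3*5/2*0 = -5/6*0 = 0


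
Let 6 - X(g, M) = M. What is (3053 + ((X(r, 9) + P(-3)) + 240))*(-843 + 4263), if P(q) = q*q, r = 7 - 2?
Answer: 11282580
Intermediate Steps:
r = 5
P(q) = q**2
X(g, M) = 6 - M
(3053 + ((X(r, 9) + P(-3)) + 240))*(-843 + 4263) = (3053 + (((6 - 1*9) + (-3)**2) + 240))*(-843 + 4263) = (3053 + (((6 - 9) + 9) + 240))*3420 = (3053 + ((-3 + 9) + 240))*3420 = (3053 + (6 + 240))*3420 = (3053 + 246)*3420 = 3299*3420 = 11282580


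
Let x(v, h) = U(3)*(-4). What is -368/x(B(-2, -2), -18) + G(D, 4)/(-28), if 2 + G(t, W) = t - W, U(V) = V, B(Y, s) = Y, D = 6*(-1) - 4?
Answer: 656/21 ≈ 31.238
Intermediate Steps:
D = -10 (D = -6 - 4 = -10)
x(v, h) = -12 (x(v, h) = 3*(-4) = -12)
G(t, W) = -2 + t - W (G(t, W) = -2 + (t - W) = -2 + t - W)
-368/x(B(-2, -2), -18) + G(D, 4)/(-28) = -368/(-12) + (-2 - 10 - 1*4)/(-28) = -368*(-1/12) + (-2 - 10 - 4)*(-1/28) = 92/3 - 16*(-1/28) = 92/3 + 4/7 = 656/21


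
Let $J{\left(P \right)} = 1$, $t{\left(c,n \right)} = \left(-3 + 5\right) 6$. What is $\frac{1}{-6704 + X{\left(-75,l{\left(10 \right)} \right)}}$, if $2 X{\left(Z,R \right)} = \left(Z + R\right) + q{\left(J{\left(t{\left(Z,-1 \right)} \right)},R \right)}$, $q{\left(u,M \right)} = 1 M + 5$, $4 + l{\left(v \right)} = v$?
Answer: $- \frac{1}{6733} \approx -0.00014852$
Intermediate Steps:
$l{\left(v \right)} = -4 + v$
$t{\left(c,n \right)} = 12$ ($t{\left(c,n \right)} = 2 \cdot 6 = 12$)
$q{\left(u,M \right)} = 5 + M$ ($q{\left(u,M \right)} = M + 5 = 5 + M$)
$X{\left(Z,R \right)} = \frac{5}{2} + R + \frac{Z}{2}$ ($X{\left(Z,R \right)} = \frac{\left(Z + R\right) + \left(5 + R\right)}{2} = \frac{\left(R + Z\right) + \left(5 + R\right)}{2} = \frac{5 + Z + 2 R}{2} = \frac{5}{2} + R + \frac{Z}{2}$)
$\frac{1}{-6704 + X{\left(-75,l{\left(10 \right)} \right)}} = \frac{1}{-6704 + \left(\frac{5}{2} + \left(-4 + 10\right) + \frac{1}{2} \left(-75\right)\right)} = \frac{1}{-6704 + \left(\frac{5}{2} + 6 - \frac{75}{2}\right)} = \frac{1}{-6704 - 29} = \frac{1}{-6733} = - \frac{1}{6733}$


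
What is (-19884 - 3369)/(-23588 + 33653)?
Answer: -7751/3355 ≈ -2.3103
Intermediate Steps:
(-19884 - 3369)/(-23588 + 33653) = -23253/10065 = -23253*1/10065 = -7751/3355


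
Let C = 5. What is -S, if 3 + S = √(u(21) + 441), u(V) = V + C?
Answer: 3 - √467 ≈ -18.610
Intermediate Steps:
u(V) = 5 + V (u(V) = V + 5 = 5 + V)
S = -3 + √467 (S = -3 + √((5 + 21) + 441) = -3 + √(26 + 441) = -3 + √467 ≈ 18.610)
-S = -(-3 + √467) = 3 - √467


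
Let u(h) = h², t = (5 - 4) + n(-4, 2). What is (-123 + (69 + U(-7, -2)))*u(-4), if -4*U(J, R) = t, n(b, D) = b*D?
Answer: -836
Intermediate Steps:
n(b, D) = D*b
t = -7 (t = (5 - 4) + 2*(-4) = 1 - 8 = -7)
U(J, R) = 7/4 (U(J, R) = -¼*(-7) = 7/4)
(-123 + (69 + U(-7, -2)))*u(-4) = (-123 + (69 + 7/4))*(-4)² = (-123 + 283/4)*16 = -209/4*16 = -836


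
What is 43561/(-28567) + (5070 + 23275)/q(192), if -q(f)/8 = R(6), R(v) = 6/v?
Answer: -16532247/4664 ≈ -3544.6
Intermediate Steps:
q(f) = -8 (q(f) = -48/6 = -8*1 = -8)
43561/(-28567) + (5070 + 23275)/q(192) = 43561/(-28567) + (5070 + 23275)/(-8) = 43561*(-1/28567) + 28345*(-⅛) = -889/583 - 28345/8 = -16532247/4664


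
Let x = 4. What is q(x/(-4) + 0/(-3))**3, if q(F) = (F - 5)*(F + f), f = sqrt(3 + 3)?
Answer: 4104 - 1944*sqrt(6) ≈ -657.81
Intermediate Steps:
f = sqrt(6) ≈ 2.4495
q(F) = (-5 + F)*(F + sqrt(6)) (q(F) = (F - 5)*(F + sqrt(6)) = (-5 + F)*(F + sqrt(6)))
q(x/(-4) + 0/(-3))**3 = ((4/(-4) + 0/(-3))**2 - 5*(4/(-4) + 0/(-3)) - 5*sqrt(6) + (4/(-4) + 0/(-3))*sqrt(6))**3 = ((4*(-1/4) + 0*(-1/3))**2 - 5*(4*(-1/4) + 0*(-1/3)) - 5*sqrt(6) + (4*(-1/4) + 0*(-1/3))*sqrt(6))**3 = ((-1 + 0)**2 - 5*(-1 + 0) - 5*sqrt(6) + (-1 + 0)*sqrt(6))**3 = ((-1)**2 - 5*(-1) - 5*sqrt(6) - sqrt(6))**3 = (1 + 5 - 5*sqrt(6) - sqrt(6))**3 = (6 - 6*sqrt(6))**3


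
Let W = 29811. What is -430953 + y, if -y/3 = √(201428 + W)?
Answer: -430953 - 3*√231239 ≈ -4.3240e+5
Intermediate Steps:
y = -3*√231239 (y = -3*√(201428 + 29811) = -3*√231239 ≈ -1442.6)
-430953 + y = -430953 - 3*√231239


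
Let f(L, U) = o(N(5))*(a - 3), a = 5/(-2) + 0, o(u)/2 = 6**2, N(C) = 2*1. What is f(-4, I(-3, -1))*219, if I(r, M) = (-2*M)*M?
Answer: -86724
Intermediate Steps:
I(r, M) = -2*M**2
N(C) = 2
o(u) = 72 (o(u) = 2*6**2 = 2*36 = 72)
a = -5/2 (a = 5*(-1/2) + 0 = -5/2 + 0 = -5/2 ≈ -2.5000)
f(L, U) = -396 (f(L, U) = 72*(-5/2 - 3) = 72*(-11/2) = -396)
f(-4, I(-3, -1))*219 = -396*219 = -86724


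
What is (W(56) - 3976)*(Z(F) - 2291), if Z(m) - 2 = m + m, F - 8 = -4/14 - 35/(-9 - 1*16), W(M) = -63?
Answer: 45858229/5 ≈ 9.1716e+6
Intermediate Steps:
F = 319/35 (F = 8 + (-4/14 - 35/(-9 - 1*16)) = 8 + (-4*1/14 - 35/(-9 - 16)) = 8 + (-2/7 - 35/(-25)) = 8 + (-2/7 - 35*(-1/25)) = 8 + (-2/7 + 7/5) = 8 + 39/35 = 319/35 ≈ 9.1143)
Z(m) = 2 + 2*m (Z(m) = 2 + (m + m) = 2 + 2*m)
(W(56) - 3976)*(Z(F) - 2291) = (-63 - 3976)*((2 + 2*(319/35)) - 2291) = -4039*((2 + 638/35) - 2291) = -4039*(708/35 - 2291) = -4039*(-79477/35) = 45858229/5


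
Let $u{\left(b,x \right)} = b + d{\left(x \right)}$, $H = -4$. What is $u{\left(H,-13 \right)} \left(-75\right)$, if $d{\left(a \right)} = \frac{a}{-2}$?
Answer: $- \frac{375}{2} \approx -187.5$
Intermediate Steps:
$d{\left(a \right)} = - \frac{a}{2}$ ($d{\left(a \right)} = a \left(- \frac{1}{2}\right) = - \frac{a}{2}$)
$u{\left(b,x \right)} = b - \frac{x}{2}$
$u{\left(H,-13 \right)} \left(-75\right) = \left(-4 - - \frac{13}{2}\right) \left(-75\right) = \left(-4 + \frac{13}{2}\right) \left(-75\right) = \frac{5}{2} \left(-75\right) = - \frac{375}{2}$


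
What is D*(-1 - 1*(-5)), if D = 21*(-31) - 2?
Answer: -2612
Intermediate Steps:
D = -653 (D = -651 - 2 = -653)
D*(-1 - 1*(-5)) = -653*(-1 - 1*(-5)) = -653*(-1 + 5) = -653*4 = -2612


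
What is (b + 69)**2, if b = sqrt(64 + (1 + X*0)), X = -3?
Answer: (69 + sqrt(65))**2 ≈ 5938.6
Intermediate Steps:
b = sqrt(65) (b = sqrt(64 + (1 - 3*0)) = sqrt(64 + (1 + 0)) = sqrt(64 + 1) = sqrt(65) ≈ 8.0623)
(b + 69)**2 = (sqrt(65) + 69)**2 = (69 + sqrt(65))**2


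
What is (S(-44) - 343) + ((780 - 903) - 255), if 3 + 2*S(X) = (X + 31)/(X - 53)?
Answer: -70076/97 ≈ -722.43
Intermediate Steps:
S(X) = -3/2 + (31 + X)/(2*(-53 + X)) (S(X) = -3/2 + ((X + 31)/(X - 53))/2 = -3/2 + ((31 + X)/(-53 + X))/2 = -3/2 + (31 + X)/(2*(-53 + X)))
(S(-44) - 343) + ((780 - 903) - 255) = ((95 - 1*(-44))/(-53 - 44) - 343) + ((780 - 903) - 255) = ((95 + 44)/(-97) - 343) + (-123 - 255) = (-1/97*139 - 343) - 378 = (-139/97 - 343) - 378 = -33410/97 - 378 = -70076/97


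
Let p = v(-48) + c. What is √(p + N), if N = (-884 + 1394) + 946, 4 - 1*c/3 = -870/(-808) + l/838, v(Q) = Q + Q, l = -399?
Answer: √9815539575049/84638 ≈ 37.016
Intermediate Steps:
v(Q) = 2*Q
c = 1726311/169276 (c = 12 - 3*(-870/(-808) - 399/838) = 12 - 3*(-870*(-1/808) - 399*1/838) = 12 - 3*(435/404 - 399/838) = 12 - 3*101667/169276 = 12 - 305001/169276 = 1726311/169276 ≈ 10.198)
p = -14524185/169276 (p = 2*(-48) + 1726311/169276 = -96 + 1726311/169276 = -14524185/169276 ≈ -85.802)
N = 1456 (N = 510 + 946 = 1456)
√(p + N) = √(-14524185/169276 + 1456) = √(231941671/169276) = √9815539575049/84638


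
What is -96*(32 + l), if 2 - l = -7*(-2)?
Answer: -1920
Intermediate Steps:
l = -12 (l = 2 - (-7)*(-2) = 2 - 1*14 = 2 - 14 = -12)
-96*(32 + l) = -96*(32 - 12) = -96*20 = -1920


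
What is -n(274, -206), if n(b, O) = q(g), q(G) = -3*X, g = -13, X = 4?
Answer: 12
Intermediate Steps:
q(G) = -12 (q(G) = -3*4 = -12)
n(b, O) = -12
-n(274, -206) = -1*(-12) = 12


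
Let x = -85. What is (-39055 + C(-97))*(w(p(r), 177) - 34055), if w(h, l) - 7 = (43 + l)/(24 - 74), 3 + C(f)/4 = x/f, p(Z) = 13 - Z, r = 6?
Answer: 645149789658/485 ≈ 1.3302e+9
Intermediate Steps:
C(f) = -12 - 340/f (C(f) = -12 + 4*(-85/f) = -12 - 340/f)
w(h, l) = 307/50 - l/50 (w(h, l) = 7 + (43 + l)/(24 - 74) = 7 + (43 + l)/(-50) = 7 + (43 + l)*(-1/50) = 7 + (-43/50 - l/50) = 307/50 - l/50)
(-39055 + C(-97))*(w(p(r), 177) - 34055) = (-39055 + (-12 - 340/(-97)))*((307/50 - 1/50*177) - 34055) = (-39055 + (-12 - 340*(-1/97)))*((307/50 - 177/50) - 34055) = (-39055 + (-12 + 340/97))*(13/5 - 34055) = (-39055 - 824/97)*(-170262/5) = -3789159/97*(-170262/5) = 645149789658/485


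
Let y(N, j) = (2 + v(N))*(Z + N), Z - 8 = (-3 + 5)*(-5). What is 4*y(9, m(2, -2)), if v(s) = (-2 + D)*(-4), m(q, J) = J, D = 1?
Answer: 168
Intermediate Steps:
Z = -2 (Z = 8 + (-3 + 5)*(-5) = 8 + 2*(-5) = 8 - 10 = -2)
v(s) = 4 (v(s) = (-2 + 1)*(-4) = -1*(-4) = 4)
y(N, j) = -12 + 6*N (y(N, j) = (2 + 4)*(-2 + N) = 6*(-2 + N) = -12 + 6*N)
4*y(9, m(2, -2)) = 4*(-12 + 6*9) = 4*(-12 + 54) = 4*42 = 168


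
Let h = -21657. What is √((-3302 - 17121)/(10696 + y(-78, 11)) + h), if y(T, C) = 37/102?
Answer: 3*I*√2864617646617419/1091029 ≈ 147.17*I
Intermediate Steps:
y(T, C) = 37/102 (y(T, C) = 37*(1/102) = 37/102)
√((-3302 - 17121)/(10696 + y(-78, 11)) + h) = √((-3302 - 17121)/(10696 + 37/102) - 21657) = √(-20423/1091029/102 - 21657) = √(-20423*102/1091029 - 21657) = √(-2083146/1091029 - 21657) = √(-23630498199/1091029) = 3*I*√2864617646617419/1091029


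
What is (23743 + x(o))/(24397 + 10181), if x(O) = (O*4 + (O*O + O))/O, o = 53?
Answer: 23801/34578 ≈ 0.68833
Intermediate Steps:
x(O) = (O**2 + 5*O)/O (x(O) = (4*O + (O**2 + O))/O = (4*O + (O + O**2))/O = (O**2 + 5*O)/O)
(23743 + x(o))/(24397 + 10181) = (23743 + (5 + 53))/(24397 + 10181) = (23743 + 58)/34578 = 23801*(1/34578) = 23801/34578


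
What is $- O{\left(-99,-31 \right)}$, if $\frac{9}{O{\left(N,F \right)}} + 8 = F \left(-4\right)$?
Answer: $- \frac{9}{116} \approx -0.077586$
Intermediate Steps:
$O{\left(N,F \right)} = \frac{9}{-8 - 4 F}$ ($O{\left(N,F \right)} = \frac{9}{-8 + F \left(-4\right)} = \frac{9}{-8 - 4 F}$)
$- O{\left(-99,-31 \right)} = - \frac{-9}{8 + 4 \left(-31\right)} = - \frac{-9}{8 - 124} = - \frac{-9}{-116} = - \frac{\left(-9\right) \left(-1\right)}{116} = \left(-1\right) \frac{9}{116} = - \frac{9}{116}$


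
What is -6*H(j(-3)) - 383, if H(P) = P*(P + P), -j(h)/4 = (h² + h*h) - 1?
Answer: -55871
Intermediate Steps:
j(h) = 4 - 8*h² (j(h) = -4*((h² + h*h) - 1) = -4*((h² + h²) - 1) = -4*(2*h² - 1) = -4*(-1 + 2*h²) = 4 - 8*h²)
H(P) = 2*P² (H(P) = P*(2*P) = 2*P²)
-6*H(j(-3)) - 383 = -12*(4 - 8*(-3)²)² - 383 = -12*(4 - 8*9)² - 383 = -12*(4 - 72)² - 383 = -12*(-68)² - 383 = -12*4624 - 383 = -6*9248 - 383 = -55488 - 383 = -55871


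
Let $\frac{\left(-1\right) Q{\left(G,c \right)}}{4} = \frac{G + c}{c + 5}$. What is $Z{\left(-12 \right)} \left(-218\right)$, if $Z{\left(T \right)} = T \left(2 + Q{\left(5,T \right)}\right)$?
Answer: $-5232$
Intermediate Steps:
$Q{\left(G,c \right)} = - \frac{4 \left(G + c\right)}{5 + c}$ ($Q{\left(G,c \right)} = - 4 \frac{G + c}{c + 5} = - 4 \frac{G + c}{5 + c} = - \frac{4 \left(G + c\right)}{5 + c}$)
$Z{\left(T \right)} = T \left(2 + \frac{4 \left(-5 - T\right)}{5 + T}\right)$ ($Z{\left(T \right)} = T \left(2 + \frac{4 \left(\left(-1\right) 5 - T\right)}{5 + T}\right) = T \left(2 + \frac{4 \left(-5 - T\right)}{5 + T}\right)$)
$Z{\left(-12 \right)} \left(-218\right) = \left(-2\right) \left(-12\right) \left(-218\right) = 24 \left(-218\right) = -5232$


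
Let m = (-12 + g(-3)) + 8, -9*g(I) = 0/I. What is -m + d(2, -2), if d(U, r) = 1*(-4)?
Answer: 0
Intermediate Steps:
g(I) = 0 (g(I) = -0/I = -1/9*0 = 0)
m = -4 (m = (-12 + 0) + 8 = -12 + 8 = -4)
d(U, r) = -4
-m + d(2, -2) = -1*(-4) - 4 = 4 - 4 = 0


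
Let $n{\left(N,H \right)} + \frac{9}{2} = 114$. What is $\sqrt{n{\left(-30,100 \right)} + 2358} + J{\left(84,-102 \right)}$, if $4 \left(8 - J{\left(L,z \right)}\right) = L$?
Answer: $-13 + \frac{\sqrt{9870}}{2} \approx 36.674$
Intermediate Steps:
$n{\left(N,H \right)} = \frac{219}{2}$ ($n{\left(N,H \right)} = - \frac{9}{2} + 114 = \frac{219}{2}$)
$J{\left(L,z \right)} = 8 - \frac{L}{4}$
$\sqrt{n{\left(-30,100 \right)} + 2358} + J{\left(84,-102 \right)} = \sqrt{\frac{219}{2} + 2358} + \left(8 - 21\right) = \sqrt{\frac{4935}{2}} + \left(8 - 21\right) = \frac{\sqrt{9870}}{2} - 13 = -13 + \frac{\sqrt{9870}}{2}$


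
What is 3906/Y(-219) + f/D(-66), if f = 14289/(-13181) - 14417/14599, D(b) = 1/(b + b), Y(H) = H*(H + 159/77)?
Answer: 822866333496691/3008293514016 ≈ 273.53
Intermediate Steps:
Y(H) = H*(159/77 + H) (Y(H) = H*(H + 159*(1/77)) = H*(H + 159/77) = H*(159/77 + H))
D(b) = 1/(2*b)
f = -30664276/14802263 (f = 14289*(-1/13181) - 14417*1/14599 = -14289/13181 - 1109/1123 = -30664276/14802263 ≈ -2.0716)
3906/Y(-219) + f/D(-66) = 3906/(((1/77)*(-219)*(159 + 77*(-219)))) - 30664276/(14802263*((1/2)/(-66))) = 3906/(((1/77)*(-219)*(159 - 16863))) - 30664276/(14802263*((1/2)*(-1/66))) = 3906/(((1/77)*(-219)*(-16704))) - 30664276/(14802263*(-1/132)) = 3906/(3658176/77) - 30664276/14802263*(-132) = 3906*(77/3658176) + 4047684432/14802263 = 16709/203232 + 4047684432/14802263 = 822866333496691/3008293514016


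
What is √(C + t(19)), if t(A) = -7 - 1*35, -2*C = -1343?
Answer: √2518/2 ≈ 25.090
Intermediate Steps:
C = 1343/2 (C = -½*(-1343) = 1343/2 ≈ 671.50)
t(A) = -42 (t(A) = -7 - 35 = -42)
√(C + t(19)) = √(1343/2 - 42) = √(1259/2) = √2518/2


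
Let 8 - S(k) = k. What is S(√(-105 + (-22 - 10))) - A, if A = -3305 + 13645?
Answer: -10332 - I*√137 ≈ -10332.0 - 11.705*I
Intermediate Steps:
S(k) = 8 - k
A = 10340
S(√(-105 + (-22 - 10))) - A = (8 - √(-105 + (-22 - 10))) - 1*10340 = (8 - √(-105 - 32)) - 10340 = (8 - √(-137)) - 10340 = (8 - I*√137) - 10340 = -10332 - I*√137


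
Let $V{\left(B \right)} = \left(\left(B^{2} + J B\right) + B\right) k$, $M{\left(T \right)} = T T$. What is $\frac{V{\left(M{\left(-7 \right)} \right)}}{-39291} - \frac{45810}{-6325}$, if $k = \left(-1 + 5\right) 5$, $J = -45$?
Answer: $\frac{50540806}{7100445} \approx 7.118$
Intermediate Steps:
$k = 20$ ($k = 4 \cdot 5 = 20$)
$M{\left(T \right)} = T^{2}$
$V{\left(B \right)} = - 880 B + 20 B^{2}$ ($V{\left(B \right)} = \left(\left(B^{2} - 45 B\right) + B\right) 20 = \left(B^{2} - 44 B\right) 20 = - 880 B + 20 B^{2}$)
$\frac{V{\left(M{\left(-7 \right)} \right)}}{-39291} - \frac{45810}{-6325} = \frac{20 \left(-7\right)^{2} \left(-44 + \left(-7\right)^{2}\right)}{-39291} - \frac{45810}{-6325} = 20 \cdot 49 \left(-44 + 49\right) \left(- \frac{1}{39291}\right) - - \frac{9162}{1265} = 20 \cdot 49 \cdot 5 \left(- \frac{1}{39291}\right) + \frac{9162}{1265} = 4900 \left(- \frac{1}{39291}\right) + \frac{9162}{1265} = - \frac{700}{5613} + \frac{9162}{1265} = \frac{50540806}{7100445}$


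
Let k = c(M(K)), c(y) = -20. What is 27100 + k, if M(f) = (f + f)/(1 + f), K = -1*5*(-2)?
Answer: 27080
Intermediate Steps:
K = 10 (K = -5*(-2) = 10)
M(f) = 2*f/(1 + f) (M(f) = (2*f)/(1 + f) = 2*f/(1 + f))
k = -20
27100 + k = 27100 - 20 = 27080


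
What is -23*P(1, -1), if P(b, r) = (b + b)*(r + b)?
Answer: 0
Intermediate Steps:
P(b, r) = 2*b*(b + r) (P(b, r) = (2*b)*(b + r) = 2*b*(b + r))
-23*P(1, -1) = -46*(1 - 1) = -46*0 = -23*0 = 0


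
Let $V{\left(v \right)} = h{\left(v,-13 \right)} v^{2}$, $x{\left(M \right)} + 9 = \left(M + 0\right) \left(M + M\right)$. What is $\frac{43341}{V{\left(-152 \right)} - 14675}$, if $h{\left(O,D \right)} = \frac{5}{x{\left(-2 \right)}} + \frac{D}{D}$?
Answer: $- \frac{14447}{35697} \approx -0.40471$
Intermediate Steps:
$x{\left(M \right)} = -9 + 2 M^{2}$ ($x{\left(M \right)} = -9 + \left(M + 0\right) \left(M + M\right) = -9 + M 2 M = -9 + 2 M^{2}$)
$h{\left(O,D \right)} = -4$ ($h{\left(O,D \right)} = \frac{5}{-9 + 2 \left(-2\right)^{2}} + \frac{D}{D} = \frac{5}{-9 + 2 \cdot 4} + 1 = \frac{5}{-9 + 8} + 1 = \frac{5}{-1} + 1 = 5 \left(-1\right) + 1 = -5 + 1 = -4$)
$V{\left(v \right)} = - 4 v^{2}$
$\frac{43341}{V{\left(-152 \right)} - 14675} = \frac{43341}{- 4 \left(-152\right)^{2} - 14675} = \frac{43341}{\left(-4\right) 23104 - 14675} = \frac{43341}{-92416 - 14675} = \frac{43341}{-107091} = 43341 \left(- \frac{1}{107091}\right) = - \frac{14447}{35697}$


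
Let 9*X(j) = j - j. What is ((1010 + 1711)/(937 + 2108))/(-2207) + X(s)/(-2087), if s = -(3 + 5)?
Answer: -907/2240105 ≈ -0.00040489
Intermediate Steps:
s = -8 (s = -1*8 = -8)
X(j) = 0 (X(j) = (j - j)/9 = (⅑)*0 = 0)
((1010 + 1711)/(937 + 2108))/(-2207) + X(s)/(-2087) = ((1010 + 1711)/(937 + 2108))/(-2207) + 0/(-2087) = (2721/3045)*(-1/2207) + 0*(-1/2087) = (2721*(1/3045))*(-1/2207) + 0 = (907/1015)*(-1/2207) + 0 = -907/2240105 + 0 = -907/2240105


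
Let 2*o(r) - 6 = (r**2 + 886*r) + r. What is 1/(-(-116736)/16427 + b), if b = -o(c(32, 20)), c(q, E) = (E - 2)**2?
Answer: -16427/3222614259 ≈ -5.0974e-6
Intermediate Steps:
c(q, E) = (-2 + E)**2
o(r) = 3 + r**2/2 + 887*r/2 (o(r) = 3 + ((r**2 + 886*r) + r)/2 = 3 + (r**2 + 887*r)/2 = 3 + (r**2/2 + 887*r/2) = 3 + r**2/2 + 887*r/2)
b = -196185 (b = -(3 + ((-2 + 20)**2)**2/2 + 887*(-2 + 20)**2/2) = -(3 + (18**2)**2/2 + (887/2)*18**2) = -(3 + (1/2)*324**2 + (887/2)*324) = -(3 + (1/2)*104976 + 143694) = -(3 + 52488 + 143694) = -1*196185 = -196185)
1/(-(-116736)/16427 + b) = 1/(-(-116736)/16427 - 196185) = 1/(-16*(-7296/16427) - 196185) = 1/(116736/16427 - 196185) = 1/(-3222614259/16427) = -16427/3222614259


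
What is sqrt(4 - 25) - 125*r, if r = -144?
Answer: 18000 + I*sqrt(21) ≈ 18000.0 + 4.5826*I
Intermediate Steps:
sqrt(4 - 25) - 125*r = sqrt(4 - 25) - 125*(-144) = sqrt(-21) + 18000 = I*sqrt(21) + 18000 = 18000 + I*sqrt(21)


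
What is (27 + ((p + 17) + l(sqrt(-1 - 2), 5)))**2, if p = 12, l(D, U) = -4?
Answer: 2704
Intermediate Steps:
(27 + ((p + 17) + l(sqrt(-1 - 2), 5)))**2 = (27 + ((12 + 17) - 4))**2 = (27 + (29 - 4))**2 = (27 + 25)**2 = 52**2 = 2704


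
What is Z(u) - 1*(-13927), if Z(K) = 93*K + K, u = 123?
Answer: 25489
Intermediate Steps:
Z(K) = 94*K
Z(u) - 1*(-13927) = 94*123 - 1*(-13927) = 11562 + 13927 = 25489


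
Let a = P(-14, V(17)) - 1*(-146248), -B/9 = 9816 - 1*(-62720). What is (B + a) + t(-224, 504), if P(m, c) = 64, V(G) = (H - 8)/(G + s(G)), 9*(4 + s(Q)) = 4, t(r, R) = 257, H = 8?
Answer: -506255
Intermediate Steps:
B = -652824 (B = -9*(9816 - 1*(-62720)) = -9*(9816 + 62720) = -9*72536 = -652824)
s(Q) = -32/9 (s(Q) = -4 + (1/9)*4 = -4 + 4/9 = -32/9)
V(G) = 0 (V(G) = (8 - 8)/(G - 32/9) = 0/(-32/9 + G) = 0)
a = 146312 (a = 64 - 1*(-146248) = 64 + 146248 = 146312)
(B + a) + t(-224, 504) = (-652824 + 146312) + 257 = -506512 + 257 = -506255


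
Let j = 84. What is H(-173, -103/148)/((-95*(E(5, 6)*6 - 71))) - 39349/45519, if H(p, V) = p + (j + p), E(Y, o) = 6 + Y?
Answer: -30616753/21621525 ≈ -1.4160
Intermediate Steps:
H(p, V) = 84 + 2*p (H(p, V) = p + (84 + p) = 84 + 2*p)
H(-173, -103/148)/((-95*(E(5, 6)*6 - 71))) - 39349/45519 = (84 + 2*(-173))/((-95*((6 + 5)*6 - 71))) - 39349/45519 = (84 - 346)/((-95*(11*6 - 71))) - 39349*1/45519 = -262*(-1/(95*(66 - 71))) - 39349/45519 = -262/((-95*(-5))) - 39349/45519 = -262/475 - 39349/45519 = -30616753/21621525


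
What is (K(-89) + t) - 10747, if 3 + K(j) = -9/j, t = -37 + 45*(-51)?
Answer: -1164289/89 ≈ -13082.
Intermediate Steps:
t = -2332 (t = -37 - 2295 = -2332)
K(j) = -3 - 9/j
(K(-89) + t) - 10747 = ((-3 - 9/(-89)) - 2332) - 10747 = ((-3 - 9*(-1/89)) - 2332) - 10747 = ((-3 + 9/89) - 2332) - 10747 = (-258/89 - 2332) - 10747 = -207806/89 - 10747 = -1164289/89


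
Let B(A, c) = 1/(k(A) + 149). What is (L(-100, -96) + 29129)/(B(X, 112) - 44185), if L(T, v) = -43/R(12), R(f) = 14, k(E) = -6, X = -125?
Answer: -58310109/88458356 ≈ -0.65918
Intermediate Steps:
B(A, c) = 1/143 (B(A, c) = 1/(-6 + 149) = 1/143)
L(T, v) = -43/14
(L(-100, -96) + 29129)/(B(X, 112) - 44185) = (-43/14 + 29129)/(1/143 - 44185) = 407763/(14*(-6318454/143)) = (407763/14)*(-143/6318454) = -58310109/88458356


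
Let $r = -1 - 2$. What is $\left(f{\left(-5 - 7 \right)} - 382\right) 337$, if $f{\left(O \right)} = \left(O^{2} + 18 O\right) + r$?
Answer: $-154009$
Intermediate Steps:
$r = -3$ ($r = -1 - 2 = -3$)
$f{\left(O \right)} = -3 + O^{2} + 18 O$ ($f{\left(O \right)} = \left(O^{2} + 18 O\right) - 3 = -3 + O^{2} + 18 O$)
$\left(f{\left(-5 - 7 \right)} - 382\right) 337 = \left(\left(-3 + \left(-5 - 7\right)^{2} + 18 \left(-5 - 7\right)\right) - 382\right) 337 = \left(\left(-3 + \left(-12\right)^{2} + 18 \left(-12\right)\right) - 382\right) 337 = \left(\left(-3 + 144 - 216\right) - 382\right) 337 = \left(-75 - 382\right) 337 = \left(-457\right) 337 = -154009$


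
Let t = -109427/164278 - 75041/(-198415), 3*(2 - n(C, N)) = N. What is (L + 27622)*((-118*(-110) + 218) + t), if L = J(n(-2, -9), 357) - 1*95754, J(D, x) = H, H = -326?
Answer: -14724710661143193737/16297609685 ≈ -9.0349e+8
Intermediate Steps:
n(C, N) = 2 - N/3
J(D, x) = -326
L = -96080 (L = -326 - 1*95754 = -326 - 95754 = -96080)
t = -9384372807/32595219370 (t = -109427*1/164278 - 75041*(-1/198415) = -109427/164278 + 75041/198415 = -9384372807/32595219370 ≈ -0.28791)
(L + 27622)*((-118*(-110) + 218) + t) = (-96080 + 27622)*((-118*(-110) + 218) - 9384372807/32595219370) = -68458*((12980 + 218) - 9384372807/32595219370) = -68458*(13198 - 9384372807/32595219370) = -68458*430182320872453/32595219370 = -14724710661143193737/16297609685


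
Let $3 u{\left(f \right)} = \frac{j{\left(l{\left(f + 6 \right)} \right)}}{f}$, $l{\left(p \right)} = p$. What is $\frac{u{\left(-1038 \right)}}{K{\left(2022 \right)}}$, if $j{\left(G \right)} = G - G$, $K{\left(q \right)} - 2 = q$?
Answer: $0$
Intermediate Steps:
$K{\left(q \right)} = 2 + q$
$j{\left(G \right)} = 0$
$u{\left(f \right)} = 0$ ($u{\left(f \right)} = \frac{0 \frac{1}{f}}{3} = \frac{1}{3} \cdot 0 = 0$)
$\frac{u{\left(-1038 \right)}}{K{\left(2022 \right)}} = \frac{0}{2 + 2022} = \frac{0}{2024} = 0 \cdot \frac{1}{2024} = 0$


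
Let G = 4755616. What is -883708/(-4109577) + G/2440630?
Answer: 350006038556/161773498605 ≈ 2.1636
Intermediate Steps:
-883708/(-4109577) + G/2440630 = -883708/(-4109577) + 4755616/2440630 = -883708*(-1/4109577) + 4755616*(1/2440630) = 883708/4109577 + 2377808/1220315 = 350006038556/161773498605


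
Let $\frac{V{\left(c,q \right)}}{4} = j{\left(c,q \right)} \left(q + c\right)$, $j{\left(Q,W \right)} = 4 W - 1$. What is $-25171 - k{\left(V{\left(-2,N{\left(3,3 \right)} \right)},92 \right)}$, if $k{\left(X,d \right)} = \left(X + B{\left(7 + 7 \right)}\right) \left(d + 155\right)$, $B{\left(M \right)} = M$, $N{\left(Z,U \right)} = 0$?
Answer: $-30605$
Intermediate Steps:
$j{\left(Q,W \right)} = -1 + 4 W$
$V{\left(c,q \right)} = 4 \left(-1 + 4 q\right) \left(c + q\right)$ ($V{\left(c,q \right)} = 4 \left(-1 + 4 q\right) \left(q + c\right) = 4 \left(-1 + 4 q\right) \left(c + q\right)$)
$k{\left(X,d \right)} = \left(14 + X\right) \left(155 + d\right)$ ($k{\left(X,d \right)} = \left(X + \left(7 + 7\right)\right) \left(d + 155\right) = \left(X + 14\right) \left(155 + d\right) = \left(14 + X\right) \left(155 + d\right)$)
$-25171 - k{\left(V{\left(-2,N{\left(3,3 \right)} \right)},92 \right)} = -25171 - \left(2170 + 14 \cdot 92 + 155 \cdot 4 \left(-1 + 4 \cdot 0\right) \left(-2 + 0\right) + 4 \left(-1 + 4 \cdot 0\right) \left(-2 + 0\right) 92\right) = -25171 - \left(2170 + 1288 + 155 \cdot 4 \left(-1 + 0\right) \left(-2\right) + 4 \left(-1 + 0\right) \left(-2\right) 92\right) = -25171 - \left(2170 + 1288 + 155 \cdot 4 \left(-1\right) \left(-2\right) + 4 \left(-1\right) \left(-2\right) 92\right) = -25171 - \left(2170 + 1288 + 155 \cdot 8 + 8 \cdot 92\right) = -25171 - \left(2170 + 1288 + 1240 + 736\right) = -25171 - 5434 = -30605$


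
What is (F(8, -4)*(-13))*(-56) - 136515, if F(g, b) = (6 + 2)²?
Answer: -89923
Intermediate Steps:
F(g, b) = 64 (F(g, b) = 8² = 64)
(F(8, -4)*(-13))*(-56) - 136515 = (64*(-13))*(-56) - 136515 = -832*(-56) - 136515 = 46592 - 136515 = -89923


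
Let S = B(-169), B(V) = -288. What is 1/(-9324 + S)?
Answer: -1/9612 ≈ -0.00010404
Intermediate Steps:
S = -288
1/(-9324 + S) = 1/(-9324 - 288) = 1/(-9612) = -1/9612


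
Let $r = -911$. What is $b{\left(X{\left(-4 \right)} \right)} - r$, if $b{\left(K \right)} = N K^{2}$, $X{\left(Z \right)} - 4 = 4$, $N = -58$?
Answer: $-2801$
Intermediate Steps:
$X{\left(Z \right)} = 8$ ($X{\left(Z \right)} = 4 + 4 = 8$)
$b{\left(K \right)} = - 58 K^{2}$
$b{\left(X{\left(-4 \right)} \right)} - r = - 58 \cdot 8^{2} - -911 = \left(-58\right) 64 + 911 = -3712 + 911 = -2801$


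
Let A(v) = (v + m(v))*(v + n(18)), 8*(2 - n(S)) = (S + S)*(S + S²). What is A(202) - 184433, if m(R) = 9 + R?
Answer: -735788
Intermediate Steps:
n(S) = 2 - S*(S + S²)/4 (n(S) = 2 - (S + S)*(S + S²)/8 = 2 - 2*S*(S + S²)/8 = 2 - S*(S + S²)/4)
A(v) = (-1537 + v)*(9 + 2*v) (A(v) = (v + (9 + v))*(v + (2 - ¼*18² - ¼*18³)) = (9 + 2*v)*(v + (2 - ¼*324 - ¼*5832)) = (9 + 2*v)*(v + (2 - 81 - 1458)) = (9 + 2*v)*(v - 1537) = (9 + 2*v)*(-1537 + v) = (-1537 + v)*(9 + 2*v))
A(202) - 184433 = (-13833 - 3065*202 + 2*202²) - 184433 = (-13833 - 619130 + 2*40804) - 184433 = (-13833 - 619130 + 81608) - 184433 = -551355 - 184433 = -735788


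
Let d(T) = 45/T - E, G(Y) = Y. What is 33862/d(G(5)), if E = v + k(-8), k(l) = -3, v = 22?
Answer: -16931/5 ≈ -3386.2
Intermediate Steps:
E = 19 (E = 22 - 3 = 19)
d(T) = -19 + 45/T (d(T) = 45/T - 1*19 = 45/T - 19 = -19 + 45/T)
33862/d(G(5)) = 33862/(-19 + 45/5) = 33862/(-19 + 45*(⅕)) = 33862/(-19 + 9) = 33862/(-10) = 33862*(-⅒) = -16931/5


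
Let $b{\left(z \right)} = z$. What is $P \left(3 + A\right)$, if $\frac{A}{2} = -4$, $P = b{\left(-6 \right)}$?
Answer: $30$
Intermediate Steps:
$P = -6$
$A = -8$ ($A = 2 \left(-4\right) = -8$)
$P \left(3 + A\right) = - 6 \left(3 - 8\right) = \left(-6\right) \left(-5\right) = 30$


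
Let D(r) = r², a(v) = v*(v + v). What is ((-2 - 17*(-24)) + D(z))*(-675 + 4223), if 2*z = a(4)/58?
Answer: 1211677480/841 ≈ 1.4408e+6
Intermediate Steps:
a(v) = 2*v² (a(v) = v*(2*v) = 2*v²)
z = 8/29 (z = ((2*4²)/58)/2 = ((2*16)*(1/58))/2 = (32*(1/58))/2 = (½)*(16/29) = 8/29 ≈ 0.27586)
((-2 - 17*(-24)) + D(z))*(-675 + 4223) = ((-2 - 17*(-24)) + (8/29)²)*(-675 + 4223) = ((-2 + 408) + 64/841)*3548 = (406 + 64/841)*3548 = (341510/841)*3548 = 1211677480/841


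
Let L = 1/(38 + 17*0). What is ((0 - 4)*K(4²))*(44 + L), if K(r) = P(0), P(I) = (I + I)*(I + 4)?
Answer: 0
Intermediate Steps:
P(I) = 2*I*(4 + I) (P(I) = (2*I)*(4 + I) = 2*I*(4 + I))
K(r) = 0 (K(r) = 2*0*(4 + 0) = 2*0*4 = 0)
L = 1/38 (L = 1/(38 + 0) = 1/38 ≈ 0.026316)
((0 - 4)*K(4²))*(44 + L) = ((0 - 4)*0)*(44 + 1/38) = -4*0*(1673/38) = 0*(1673/38) = 0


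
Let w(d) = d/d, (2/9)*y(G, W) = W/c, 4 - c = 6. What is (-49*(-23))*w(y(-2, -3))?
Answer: 1127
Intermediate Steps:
c = -2 (c = 4 - 1*6 = 4 - 6 = -2)
y(G, W) = -9*W/4 (y(G, W) = 9*(W/(-2))/2 = 9*(W*(-½))/2 = 9*(-W/2)/2 = -9*W/4)
w(d) = 1
(-49*(-23))*w(y(-2, -3)) = -49*(-23)*1 = 1127*1 = 1127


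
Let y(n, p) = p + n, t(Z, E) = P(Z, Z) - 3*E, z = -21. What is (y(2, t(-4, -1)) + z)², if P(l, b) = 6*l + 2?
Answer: 1444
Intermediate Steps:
P(l, b) = 2 + 6*l
t(Z, E) = 2 - 3*E + 6*Z (t(Z, E) = (2 + 6*Z) - 3*E = 2 - 3*E + 6*Z)
y(n, p) = n + p
(y(2, t(-4, -1)) + z)² = ((2 + (2 - 3*(-1) + 6*(-4))) - 21)² = ((2 + (2 + 3 - 24)) - 21)² = ((2 - 19) - 21)² = (-17 - 21)² = (-38)² = 1444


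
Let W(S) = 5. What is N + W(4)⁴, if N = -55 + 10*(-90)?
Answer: -330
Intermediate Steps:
N = -955 (N = -55 - 900 = -955)
N + W(4)⁴ = -955 + 5⁴ = -955 + 625 = -330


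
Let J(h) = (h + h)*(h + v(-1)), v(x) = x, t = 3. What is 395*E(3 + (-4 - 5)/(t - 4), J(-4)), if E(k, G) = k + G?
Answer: 20540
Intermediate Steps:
J(h) = 2*h*(-1 + h) (J(h) = (h + h)*(h - 1) = (2*h)*(-1 + h) = 2*h*(-1 + h))
E(k, G) = G + k
395*E(3 + (-4 - 5)/(t - 4), J(-4)) = 395*(2*(-4)*(-1 - 4) + (3 + (-4 - 5)/(3 - 4))) = 395*(2*(-4)*(-5) + (3 - 9/(-1))) = 395*(40 + (3 - 9*(-1))) = 395*(40 + (3 + 9)) = 395*(40 + 12) = 395*52 = 20540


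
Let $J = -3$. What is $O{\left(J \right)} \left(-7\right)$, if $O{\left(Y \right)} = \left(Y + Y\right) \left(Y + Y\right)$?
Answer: $-252$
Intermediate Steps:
$O{\left(Y \right)} = 4 Y^{2}$ ($O{\left(Y \right)} = 2 Y 2 Y = 4 Y^{2}$)
$O{\left(J \right)} \left(-7\right) = 4 \left(-3\right)^{2} \left(-7\right) = 4 \cdot 9 \left(-7\right) = 36 \left(-7\right) = -252$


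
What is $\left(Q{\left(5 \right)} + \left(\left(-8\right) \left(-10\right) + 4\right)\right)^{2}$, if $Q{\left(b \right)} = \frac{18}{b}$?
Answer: $\frac{191844}{25} \approx 7673.8$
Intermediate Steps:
$\left(Q{\left(5 \right)} + \left(\left(-8\right) \left(-10\right) + 4\right)\right)^{2} = \left(\frac{18}{5} + \left(\left(-8\right) \left(-10\right) + 4\right)\right)^{2} = \left(18 \cdot \frac{1}{5} + \left(80 + 4\right)\right)^{2} = \left(\frac{18}{5} + 84\right)^{2} = \left(\frac{438}{5}\right)^{2} = \frac{191844}{25}$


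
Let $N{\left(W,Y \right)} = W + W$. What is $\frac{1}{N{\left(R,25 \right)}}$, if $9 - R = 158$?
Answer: $- \frac{1}{298} \approx -0.0033557$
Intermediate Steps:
$R = -149$ ($R = 9 - 158 = -149$)
$N{\left(W,Y \right)} = 2 W$
$\frac{1}{N{\left(R,25 \right)}} = \frac{1}{2 \left(-149\right)} = \frac{1}{-298} = - \frac{1}{298}$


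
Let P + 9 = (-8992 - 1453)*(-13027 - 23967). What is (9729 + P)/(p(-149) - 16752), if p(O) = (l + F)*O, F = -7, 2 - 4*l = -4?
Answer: -154564820/6373 ≈ -24253.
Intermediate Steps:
l = 3/2 (l = ½ - ¼*(-4) = ½ + 1 = 3/2 ≈ 1.5000)
P = 386402321 (P = -9 + (-8992 - 1453)*(-13027 - 23967) = -9 - 10445*(-36994) = -9 + 386402330 = 386402321)
p(O) = -11*O/2 (p(O) = (3/2 - 7)*O = -11*O/2)
(9729 + P)/(p(-149) - 16752) = (9729 + 386402321)/(-11/2*(-149) - 16752) = 386412050/(1639/2 - 16752) = 386412050/(-31865/2) = 386412050*(-2/31865) = -154564820/6373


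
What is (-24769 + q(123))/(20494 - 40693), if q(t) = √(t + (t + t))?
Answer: 24769/20199 - √41/6733 ≈ 1.2253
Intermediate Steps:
q(t) = √3*√t (q(t) = √(t + 2*t) = √(3*t) = √3*√t)
(-24769 + q(123))/(20494 - 40693) = (-24769 + √3*√123)/(20494 - 40693) = (-24769 + 3*√41)/(-20199) = (-24769 + 3*√41)*(-1/20199) = 24769/20199 - √41/6733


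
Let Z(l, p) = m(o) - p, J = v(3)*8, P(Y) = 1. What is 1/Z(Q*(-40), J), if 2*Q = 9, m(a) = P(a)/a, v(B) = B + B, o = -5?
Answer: -5/241 ≈ -0.020747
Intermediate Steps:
v(B) = 2*B
m(a) = 1/a
Q = 9/2 (Q = (½)*9 = 9/2 ≈ 4.5000)
J = 48 (J = (2*3)*8 = 6*8 = 48)
Z(l, p) = -⅕ - p (Z(l, p) = 1/(-5) - p = -⅕ - p)
1/Z(Q*(-40), J) = 1/(-⅕ - 1*48) = 1/(-⅕ - 48) = 1/(-241/5) = -5/241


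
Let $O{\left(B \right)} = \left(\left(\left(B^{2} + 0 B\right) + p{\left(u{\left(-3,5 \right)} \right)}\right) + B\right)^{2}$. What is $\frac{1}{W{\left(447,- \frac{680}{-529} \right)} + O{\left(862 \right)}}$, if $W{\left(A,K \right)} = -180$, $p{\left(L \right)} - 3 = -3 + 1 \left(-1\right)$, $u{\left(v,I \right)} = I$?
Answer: $\frac{1}{553394648845} \approx 1.807 \cdot 10^{-12}$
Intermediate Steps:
$p{\left(L \right)} = -1$ ($p{\left(L \right)} = 3 + \left(-3 + 1 \left(-1\right)\right) = 3 - 4 = -1$)
$O{\left(B \right)} = \left(-1 + B + B^{2}\right)^{2}$ ($O{\left(B \right)} = \left(\left(\left(B^{2} + 0 B\right) - 1\right) + B\right)^{2} = \left(\left(\left(B^{2} + 0\right) - 1\right) + B\right)^{2} = \left(\left(B^{2} - 1\right) + B\right)^{2} = \left(\left(-1 + B^{2}\right) + B\right)^{2} = \left(-1 + B + B^{2}\right)^{2}$)
$\frac{1}{W{\left(447,- \frac{680}{-529} \right)} + O{\left(862 \right)}} = \frac{1}{-180 + \left(-1 + 862 + 862^{2}\right)^{2}} = \frac{1}{-180 + \left(-1 + 862 + 743044\right)^{2}} = \frac{1}{-180 + 743905^{2}} = \frac{1}{-180 + 553394649025} = \frac{1}{553394648845}$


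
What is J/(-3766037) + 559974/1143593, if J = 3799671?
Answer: -203308577715/391528504631 ≈ -0.51927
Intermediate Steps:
J/(-3766037) + 559974/1143593 = 3799671/(-3766037) + 559974/1143593 = 3799671*(-1/3766037) + 559974*(1/1143593) = -3799671/3766037 + 559974/1143593 = -203308577715/391528504631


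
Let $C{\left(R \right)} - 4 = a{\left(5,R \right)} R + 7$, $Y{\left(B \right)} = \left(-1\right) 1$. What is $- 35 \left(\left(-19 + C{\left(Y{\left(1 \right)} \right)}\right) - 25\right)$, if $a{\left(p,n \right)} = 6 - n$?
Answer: $1400$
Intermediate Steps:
$Y{\left(B \right)} = -1$
$C{\left(R \right)} = 11 + R \left(6 - R\right)$ ($C{\left(R \right)} = 4 + \left(\left(6 - R\right) R + 7\right) = 4 + \left(R \left(6 - R\right) + 7\right) = 4 + \left(7 + R \left(6 - R\right)\right) = 11 + R \left(6 - R\right)$)
$- 35 \left(\left(-19 + C{\left(Y{\left(1 \right)} \right)}\right) - 25\right) = - 35 \left(\left(-19 + \left(11 - - (-6 - 1)\right)\right) - 25\right) = - 35 \left(\left(-19 + \left(11 - \left(-1\right) \left(-7\right)\right)\right) - 25\right) = - 35 \left(\left(-19 + \left(11 - 7\right)\right) - 25\right) = - 35 \left(\left(-19 + 4\right) - 25\right) = - 35 \left(-15 - 25\right) = \left(-35\right) \left(-40\right) = 1400$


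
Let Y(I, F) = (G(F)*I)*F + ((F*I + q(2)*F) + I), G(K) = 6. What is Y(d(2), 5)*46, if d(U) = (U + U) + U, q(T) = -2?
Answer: 9476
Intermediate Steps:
d(U) = 3*U (d(U) = 2*U + U = 3*U)
Y(I, F) = I - 2*F + 7*F*I (Y(I, F) = (6*I)*F + ((F*I - 2*F) + I) = 6*F*I + ((-2*F + F*I) + I) = 6*F*I + (I - 2*F + F*I) = I - 2*F + 7*F*I)
Y(d(2), 5)*46 = (3*2 - 2*5 + 7*5*(3*2))*46 = (6 - 10 + 7*5*6)*46 = (6 - 10 + 210)*46 = 206*46 = 9476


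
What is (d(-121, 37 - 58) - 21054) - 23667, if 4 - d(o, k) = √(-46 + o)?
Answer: -44717 - I*√167 ≈ -44717.0 - 12.923*I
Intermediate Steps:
d(o, k) = 4 - √(-46 + o)
(d(-121, 37 - 58) - 21054) - 23667 = ((4 - √(-46 - 121)) - 21054) - 23667 = ((4 - √(-167)) - 21054) - 23667 = ((4 - I*√167) - 21054) - 23667 = (-21050 - I*√167) - 23667 = -44717 - I*√167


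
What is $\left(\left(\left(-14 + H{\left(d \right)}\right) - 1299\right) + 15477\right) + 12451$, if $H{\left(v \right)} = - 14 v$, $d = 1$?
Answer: $26601$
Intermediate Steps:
$\left(\left(\left(-14 + H{\left(d \right)}\right) - 1299\right) + 15477\right) + 12451 = \left(\left(\left(-14 - 14\right) - 1299\right) + 15477\right) + 12451 = \left(\left(-28 - 1299\right) + 15477\right) + 12451 = \left(-1327 + 15477\right) + 12451 = 14150 + 12451 = 26601$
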